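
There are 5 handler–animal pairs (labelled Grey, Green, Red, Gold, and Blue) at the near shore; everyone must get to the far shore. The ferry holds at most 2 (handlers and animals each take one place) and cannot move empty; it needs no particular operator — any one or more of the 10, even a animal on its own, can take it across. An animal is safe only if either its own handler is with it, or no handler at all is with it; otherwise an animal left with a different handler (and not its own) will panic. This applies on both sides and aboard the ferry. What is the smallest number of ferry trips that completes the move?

Following every safe sequence of crossings from the start, the most of the 10 that can be at the far shore as the ferry arrives there on crossings 1, 3, 5, 7 is 2, 3, 4, 5 respectively; the best ever achieved is 5 of 10.
From crossing 9 on, no configuration arises that was not already reachable earlier: only 82 distinct safe configurations (who is on which side, and where the ferry is) can ever be reached, none of them has everyone across, and every continuation just revisits them. So no valid plan exists.

impossible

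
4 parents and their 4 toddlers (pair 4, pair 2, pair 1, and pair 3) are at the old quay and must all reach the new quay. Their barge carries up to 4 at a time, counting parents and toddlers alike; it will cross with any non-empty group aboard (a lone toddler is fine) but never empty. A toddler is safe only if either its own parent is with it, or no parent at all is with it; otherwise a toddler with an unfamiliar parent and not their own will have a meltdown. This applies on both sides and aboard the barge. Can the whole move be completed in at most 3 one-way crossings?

Counting alone: each trip to the new quay takes at most 4 across and each return brings at least 1 back, so after t trips out (and t−1 returns) at most 4t − (t−1) of the 8 are across; that first reaches 8 at t = 3, so at least 5 crossings are needed.
Since 3 < 5, 3 crossings cannot be enough. (The shortest complete plan in fact takes 5:)
1. parent 4 and toddler 4 cross → the new quay.
2. parent 4 crosses ← the old quay.
3. parent 1, parent 2, parent 3, and parent 4 cross → the new quay.
4. toddler 4 crosses ← the old quay.
5. toddler 1, toddler 2, toddler 3, and toddler 4 cross → the new quay.

No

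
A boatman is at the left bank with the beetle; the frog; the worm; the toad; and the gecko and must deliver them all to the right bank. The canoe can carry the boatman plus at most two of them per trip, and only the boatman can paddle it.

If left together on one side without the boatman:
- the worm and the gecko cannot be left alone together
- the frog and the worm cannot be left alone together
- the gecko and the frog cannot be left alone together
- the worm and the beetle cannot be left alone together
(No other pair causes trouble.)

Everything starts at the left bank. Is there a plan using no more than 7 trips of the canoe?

Yes — this plan uses 7 crossings (≤ 7):
1. Boatman goes to the right bank with the frog and the worm.  [the left bank: the beetle, the gecko, the toad | the right bank: the frog, the worm]
2. Boatman goes back to the left bank with the frog.  [the left bank: the beetle, the frog, the gecko, the toad | the right bank: the worm]
3. Boatman goes to the right bank with the beetle and the frog.  [the left bank: the gecko, the toad | the right bank: the beetle, the frog, the worm]
4. Boatman goes back to the left bank with the worm.  [the left bank: the gecko, the toad, the worm | the right bank: the beetle, the frog]
5. Boatman goes to the right bank with the toad and the worm.  [the left bank: the gecko | the right bank: the beetle, the frog, the toad, the worm]
6. Boatman goes back to the left bank with the worm.  [the left bank: the gecko, the worm | the right bank: the beetle, the frog, the toad]
7. Boatman goes to the right bank with the gecko and the worm.  [the left bank: — | the right bank: the beetle, the frog, the gecko, the toad, the worm]

Yes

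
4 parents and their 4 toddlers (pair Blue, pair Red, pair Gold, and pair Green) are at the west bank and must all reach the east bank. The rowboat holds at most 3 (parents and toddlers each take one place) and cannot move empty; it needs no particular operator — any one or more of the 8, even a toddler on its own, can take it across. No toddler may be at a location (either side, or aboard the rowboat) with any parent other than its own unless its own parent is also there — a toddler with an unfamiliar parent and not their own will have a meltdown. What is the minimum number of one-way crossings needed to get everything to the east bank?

Counting alone: each trip to the east bank takes at most 3 across and each return brings at least 1 back, so after t trips out (and t−1 returns) at most 3t − (t−1) of the 8 are across; that first reaches 8 at t = 4, so at least 7 crossings are needed.
The safety rule pushes this higher. Following every safe sequence of crossings, the most of the 8 that can be at the east bank as the rowboat arrives there on crossing 7 is 7 — never all 8.
So no plan with fewer than 9 crossings exists, and this one achieves 9:
1. parent Blue and toddler Blue cross → the east bank.
2. parent Blue crosses ← the west bank.
3. parent Blue, parent Red, and toddler Red cross → the east bank.
4. parent Blue and toddler Blue cross ← the west bank.
5. parent Blue, parent Gold, and parent Green cross → the east bank.
6. toddler Red crosses ← the west bank.
7. toddler Blue and toddler Red cross → the east bank.
8. toddler Blue crosses ← the west bank.
9. toddler Blue, toddler Gold, and toddler Green cross → the east bank.

9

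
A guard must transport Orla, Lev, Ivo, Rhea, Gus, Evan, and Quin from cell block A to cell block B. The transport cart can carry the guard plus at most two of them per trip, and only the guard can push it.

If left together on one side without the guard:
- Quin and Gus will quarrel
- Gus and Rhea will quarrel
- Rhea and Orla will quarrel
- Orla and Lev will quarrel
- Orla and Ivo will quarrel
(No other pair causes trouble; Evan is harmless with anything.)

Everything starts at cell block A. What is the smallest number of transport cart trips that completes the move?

Counting alone: the guard can take at most 2 across per trip to cell block B, so moving all 7 needs at least 4 loaded trips out, with a return between consecutive ones — at least 7 crossings.
The safety rule pushes this higher. Following every safe sequence of crossings, the most of the 7 that can be at cell block B as the transport cart arrives there on crossing 7 is 6 — never all 7.
So no plan with fewer than 9 crossings exists, and this one achieves 9:
1. Guard goes to cell block B with Gus and Orla.
2. Guard goes back to cell block A alone.
3. Guard goes to cell block B with Lev.
4. Guard goes back to cell block A with Orla.
5. Guard goes to cell block B with Ivo and Rhea.
6. Guard goes back to cell block A with Gus.
7. Guard goes to cell block B with Evan and Quin.
8. Guard goes back to cell block A alone.
9. Guard goes to cell block B with Gus and Orla.

9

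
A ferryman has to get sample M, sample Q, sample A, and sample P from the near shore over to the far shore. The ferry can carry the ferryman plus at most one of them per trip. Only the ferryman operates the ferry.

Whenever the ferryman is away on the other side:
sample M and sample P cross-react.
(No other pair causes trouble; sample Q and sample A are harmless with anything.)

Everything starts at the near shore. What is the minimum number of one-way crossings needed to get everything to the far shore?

7

Counting alone: the ferryman can take at most 1 across per trip to the far shore, so moving all 4 needs at least 4 loaded trips out, with a return between consecutive ones — at least 7 crossings.
The plan below uses exactly 7 crossings, so it is optimal:
1. Ferryman goes to the far shore with sample M.  [the near shore: sample A, sample P, sample Q | the far shore: sample M]
2. Ferryman goes back to the near shore alone.  [the near shore: sample A, sample P, sample Q | the far shore: sample M]
3. Ferryman goes to the far shore with sample Q.  [the near shore: sample A, sample P | the far shore: sample M, sample Q]
4. Ferryman goes back to the near shore alone.  [the near shore: sample A, sample P | the far shore: sample M, sample Q]
5. Ferryman goes to the far shore with sample A.  [the near shore: sample P | the far shore: sample A, sample M, sample Q]
6. Ferryman goes back to the near shore alone.  [the near shore: sample P | the far shore: sample A, sample M, sample Q]
7. Ferryman goes to the far shore with sample P.  [the near shore: — | the far shore: sample A, sample M, sample P, sample Q]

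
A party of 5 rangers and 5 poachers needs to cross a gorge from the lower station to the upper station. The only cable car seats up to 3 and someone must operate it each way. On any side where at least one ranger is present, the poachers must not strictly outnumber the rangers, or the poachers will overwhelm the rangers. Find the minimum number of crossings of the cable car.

11

Counting alone: each trip to the upper station takes at most 3 across and each return brings at least 1 back, so after t trips out (and t−1 returns) at most 3t − (t−1) of the 10 are across; that first reaches 10 at t = 5, so at least 9 crossings are needed.
The safety rule pushes this higher. Following every safe sequence of crossings, the most of the 10 that can be at the upper station as the cable car arrives there on crossing 9 is 9 — never all 10.
So no plan with fewer than 11 crossings exists, and this one achieves 11:
1. 2 poachers → the upper station.  (the lower station: 5R 3P; the upper station: 0R 2P)
2. 1 poacher ← the lower station.  (the lower station: 5R 4P; the upper station: 0R 1P)
3. 3 poachers → the upper station.  (the lower station: 5R 1P; the upper station: 0R 4P)
4. 1 poacher ← the lower station.  (the lower station: 5R 2P; the upper station: 0R 3P)
5. 3 rangers → the upper station.  (the lower station: 2R 2P; the upper station: 3R 3P)
6. 1 ranger and 1 poacher ← the lower station.  (the lower station: 3R 3P; the upper station: 2R 2P)
7. 3 rangers → the upper station.  (the lower station: 0R 3P; the upper station: 5R 2P)
8. 1 poacher ← the lower station.  (the lower station: 0R 4P; the upper station: 5R 1P)
9. 2 poachers → the upper station.  (the lower station: 0R 2P; the upper station: 5R 3P)
10. 1 poacher ← the lower station.  (the lower station: 0R 3P; the upper station: 5R 2P)
11. 3 poachers → the upper station.  (the lower station: 0R 0P; the upper station: 5R 5P)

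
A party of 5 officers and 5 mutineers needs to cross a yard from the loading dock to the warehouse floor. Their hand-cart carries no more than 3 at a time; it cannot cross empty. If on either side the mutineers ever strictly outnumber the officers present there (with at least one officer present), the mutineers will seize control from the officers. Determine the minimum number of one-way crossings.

11

Counting alone: each trip to the warehouse floor takes at most 3 across and each return brings at least 1 back, so after t trips out (and t−1 returns) at most 3t − (t−1) of the 10 are across; that first reaches 10 at t = 5, so at least 9 crossings are needed.
The safety rule pushes this higher. Following every safe sequence of crossings, the most of the 10 that can be at the warehouse floor as the hand-cart arrives there on crossing 9 is 9 — never all 10.
So no plan with fewer than 11 crossings exists, and this one achieves 11:
1. 2 mutineers → the warehouse floor.  (the loading dock: 5O 3M; the warehouse floor: 0O 2M)
2. 1 mutineer ← the loading dock.  (the loading dock: 5O 4M; the warehouse floor: 0O 1M)
3. 3 mutineers → the warehouse floor.  (the loading dock: 5O 1M; the warehouse floor: 0O 4M)
4. 1 mutineer ← the loading dock.  (the loading dock: 5O 2M; the warehouse floor: 0O 3M)
5. 3 officers → the warehouse floor.  (the loading dock: 2O 2M; the warehouse floor: 3O 3M)
6. 1 officer and 1 mutineer ← the loading dock.  (the loading dock: 3O 3M; the warehouse floor: 2O 2M)
7. 3 officers → the warehouse floor.  (the loading dock: 0O 3M; the warehouse floor: 5O 2M)
8. 1 mutineer ← the loading dock.  (the loading dock: 0O 4M; the warehouse floor: 5O 1M)
9. 2 mutineers → the warehouse floor.  (the loading dock: 0O 2M; the warehouse floor: 5O 3M)
10. 1 mutineer ← the loading dock.  (the loading dock: 0O 3M; the warehouse floor: 5O 2M)
11. 3 mutineers → the warehouse floor.  (the loading dock: 0O 0M; the warehouse floor: 5O 5M)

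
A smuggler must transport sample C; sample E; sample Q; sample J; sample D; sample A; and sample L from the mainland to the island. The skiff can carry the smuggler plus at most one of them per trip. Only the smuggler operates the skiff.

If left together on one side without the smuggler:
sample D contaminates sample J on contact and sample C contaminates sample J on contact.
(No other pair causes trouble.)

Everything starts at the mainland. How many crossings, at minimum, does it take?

Counting alone: the smuggler can take at most 1 across per trip to the island, so moving all 7 needs at least 7 loaded trips out, with a return between consecutive ones — at least 13 crossings.
The safety rule pushes this higher. Following every safe sequence of crossings, the most of the 7 that can be at the island as the skiff arrives there on crossing 13 is 6 — never all 7.
So no plan with fewer than 15 crossings exists, and this one achieves 15:
1. Smuggler goes to the island with sample J.
2. Smuggler goes back to the mainland alone.
3. Smuggler goes to the island with sample C.
4. Smuggler goes back to the mainland with sample J.
5. Smuggler goes to the island with sample D.
6. Smuggler goes back to the mainland alone.
7. Smuggler goes to the island with sample E.
8. Smuggler goes back to the mainland alone.
9. Smuggler goes to the island with sample Q.
10. Smuggler goes back to the mainland alone.
11. Smuggler goes to the island with sample A.
12. Smuggler goes back to the mainland alone.
13. Smuggler goes to the island with sample L.
14. Smuggler goes back to the mainland alone.
15. Smuggler goes to the island with sample J.

15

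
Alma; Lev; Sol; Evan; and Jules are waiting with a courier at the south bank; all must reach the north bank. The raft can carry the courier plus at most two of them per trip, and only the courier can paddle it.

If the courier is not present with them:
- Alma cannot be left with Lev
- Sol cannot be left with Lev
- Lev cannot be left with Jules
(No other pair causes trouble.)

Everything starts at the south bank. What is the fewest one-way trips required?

Counting alone: the courier can take at most 2 across per trip to the north bank, so moving all 5 needs at least 3 loaded trips out, with a return between consecutive ones — at least 5 crossings.
The plan below uses exactly 5 crossings, so it is optimal:
1. Courier goes to the north bank with Alma and Lev.
2. Courier goes back to the south bank with Lev.
3. Courier goes to the north bank with Jules and Sol.
4. Courier goes back to the south bank alone.
5. Courier goes to the north bank with Evan and Lev.

5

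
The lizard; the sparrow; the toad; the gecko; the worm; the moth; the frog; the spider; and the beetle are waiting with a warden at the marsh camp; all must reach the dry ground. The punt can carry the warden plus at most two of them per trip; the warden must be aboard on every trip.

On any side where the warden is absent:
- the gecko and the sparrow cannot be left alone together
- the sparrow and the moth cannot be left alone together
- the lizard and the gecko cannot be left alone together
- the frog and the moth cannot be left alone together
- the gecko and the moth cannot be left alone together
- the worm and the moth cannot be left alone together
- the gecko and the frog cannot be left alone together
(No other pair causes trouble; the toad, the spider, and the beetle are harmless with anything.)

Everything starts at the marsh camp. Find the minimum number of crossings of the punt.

15

Counting alone: the warden can take at most 2 across per trip to the dry ground, so moving all 9 needs at least 5 loaded trips out, with a return between consecutive ones — at least 9 crossings.
The safety rule pushes this higher. Following every safe sequence of crossings, the most of the 9 that can be at the dry ground as the punt arrives there on crossings 9, 11, 13 is 6, 7, 8 respectively — never all 9.
So no plan with fewer than 15 crossings exists, and this one achieves 15:
1. Warden goes to the dry ground with the gecko and the moth.  [the marsh camp: the beetle, the frog, the lizard, the sparrow, the spider, the toad, the worm | the dry ground: the gecko, the moth]
2. Warden goes back to the marsh camp with the gecko.  [the marsh camp: the beetle, the frog, the gecko, the lizard, the sparrow, the spider, the toad, the worm | the dry ground: the moth]
3. Warden goes to the dry ground with the gecko and the lizard.  [the marsh camp: the beetle, the frog, the sparrow, the spider, the toad, the worm | the dry ground: the gecko, the lizard, the moth]
4. Warden goes back to the marsh camp with the gecko.  [the marsh camp: the beetle, the frog, the gecko, the sparrow, the spider, the toad, the worm | the dry ground: the lizard, the moth]
5. Warden goes to the dry ground with the frog and the sparrow.  [the marsh camp: the beetle, the gecko, the spider, the toad, the worm | the dry ground: the frog, the lizard, the moth, the sparrow]
6. Warden goes back to the marsh camp with the moth.  [the marsh camp: the beetle, the gecko, the moth, the spider, the toad, the worm | the dry ground: the frog, the lizard, the sparrow]
7. Warden goes to the dry ground with the moth and the toad.  [the marsh camp: the beetle, the gecko, the spider, the worm | the dry ground: the frog, the lizard, the moth, the sparrow, the toad]
8. Warden goes back to the marsh camp with the moth.  [the marsh camp: the beetle, the gecko, the moth, the spider, the worm | the dry ground: the frog, the lizard, the sparrow, the toad]
9. Warden goes to the dry ground with the gecko and the worm.  [the marsh camp: the beetle, the moth, the spider | the dry ground: the frog, the gecko, the lizard, the sparrow, the toad, the worm]
10. Warden goes back to the marsh camp with the gecko.  [the marsh camp: the beetle, the gecko, the moth, the spider | the dry ground: the frog, the lizard, the sparrow, the toad, the worm]
11. Warden goes to the dry ground with the gecko and the spider.  [the marsh camp: the beetle, the moth | the dry ground: the frog, the gecko, the lizard, the sparrow, the spider, the toad, the worm]
12. Warden goes back to the marsh camp with the gecko.  [the marsh camp: the beetle, the gecko, the moth | the dry ground: the frog, the lizard, the sparrow, the spider, the toad, the worm]
13. Warden goes to the dry ground with the beetle and the gecko.  [the marsh camp: the moth | the dry ground: the beetle, the frog, the gecko, the lizard, the sparrow, the spider, the toad, the worm]
14. Warden goes back to the marsh camp with the gecko.  [the marsh camp: the gecko, the moth | the dry ground: the beetle, the frog, the lizard, the sparrow, the spider, the toad, the worm]
15. Warden goes to the dry ground with the gecko and the moth.  [the marsh camp: — | the dry ground: the beetle, the frog, the gecko, the lizard, the moth, the sparrow, the spider, the toad, the worm]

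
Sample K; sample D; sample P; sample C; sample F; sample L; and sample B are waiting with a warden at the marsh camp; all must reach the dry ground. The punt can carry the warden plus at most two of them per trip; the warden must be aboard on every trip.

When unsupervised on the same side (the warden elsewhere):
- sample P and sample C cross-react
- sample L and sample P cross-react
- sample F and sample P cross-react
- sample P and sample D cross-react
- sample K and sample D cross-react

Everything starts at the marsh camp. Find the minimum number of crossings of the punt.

9

Counting alone: the warden can take at most 2 across per trip to the dry ground, so moving all 7 needs at least 4 loaded trips out, with a return between consecutive ones — at least 7 crossings.
The safety rule pushes this higher. Following every safe sequence of crossings, the most of the 7 that can be at the dry ground as the punt arrives there on crossing 7 is 6 — never all 7.
So no plan with fewer than 9 crossings exists, and this one achieves 9:
1. Warden goes to the dry ground with sample K and sample P.
2. Warden goes back to the marsh camp alone.
3. Warden goes to the dry ground with sample B.
4. Warden goes back to the marsh camp alone.
5. Warden goes to the dry ground with sample C and sample D.
6. Warden goes back to the marsh camp with sample K and sample P.
7. Warden goes to the dry ground with sample F and sample L.
8. Warden goes back to the marsh camp alone.
9. Warden goes to the dry ground with sample K and sample P.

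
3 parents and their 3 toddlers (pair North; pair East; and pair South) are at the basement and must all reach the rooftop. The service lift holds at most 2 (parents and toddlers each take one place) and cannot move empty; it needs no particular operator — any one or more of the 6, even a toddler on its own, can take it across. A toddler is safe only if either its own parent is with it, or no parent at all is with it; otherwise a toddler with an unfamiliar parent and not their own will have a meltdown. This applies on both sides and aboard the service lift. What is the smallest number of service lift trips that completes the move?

Counting alone: each trip to the rooftop takes at most 2 across and each return brings at least 1 back, so after t trips out (and t−1 returns) at most 2t − (t−1) of the 6 are across; that first reaches 6 at t = 5, so at least 9 crossings are needed.
The safety rule pushes this higher. Following every safe sequence of crossings, the most of the 6 that can be at the rooftop as the service lift arrives there on crossing 9 is 5 — never all 6.
So no plan with fewer than 11 crossings exists, and this one achieves 11:
1. parent North and toddler North cross → the rooftop.
2. parent North crosses ← the basement.
3. toddler East and toddler South cross → the rooftop.
4. toddler North crosses ← the basement.
5. parent East and parent South cross → the rooftop.
6. parent East and toddler East cross ← the basement.
7. parent East and parent North cross → the rooftop.
8. toddler South crosses ← the basement.
9. toddler East and toddler North cross → the rooftop.
10. parent South crosses ← the basement.
11. parent South and toddler South cross → the rooftop.

11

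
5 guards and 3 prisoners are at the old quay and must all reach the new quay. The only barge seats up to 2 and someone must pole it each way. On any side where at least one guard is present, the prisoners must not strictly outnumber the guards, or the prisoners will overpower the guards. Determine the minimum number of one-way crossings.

Counting alone: each trip to the new quay takes at most 2 across and each return brings at least 1 back, so after t trips out (and t−1 returns) at most 2t − (t−1) of the 8 are across; that first reaches 8 at t = 7, so at least 13 crossings are needed.
The plan below uses exactly 13 crossings, so it is optimal:
1. 2 prisoners → the new quay.  (the old quay: 5G 1P; the new quay: 0G 2P)
2. 1 prisoner ← the old quay.  (the old quay: 5G 2P; the new quay: 0G 1P)
3. 2 prisoners → the new quay.  (the old quay: 5G 0P; the new quay: 0G 3P)
4. 1 prisoner ← the old quay.  (the old quay: 5G 1P; the new quay: 0G 2P)
5. 2 guards → the new quay.  (the old quay: 3G 1P; the new quay: 2G 2P)
6. 1 prisoner ← the old quay.  (the old quay: 3G 2P; the new quay: 2G 1P)
7. 1 guard and 1 prisoner → the new quay.  (the old quay: 2G 1P; the new quay: 3G 2P)
8. 1 prisoner ← the old quay.  (the old quay: 2G 2P; the new quay: 3G 1P)
9. 2 prisoners → the new quay.  (the old quay: 2G 0P; the new quay: 3G 3P)
10. 1 prisoner ← the old quay.  (the old quay: 2G 1P; the new quay: 3G 2P)
11. 1 guard and 1 prisoner → the new quay.  (the old quay: 1G 0P; the new quay: 4G 3P)
12. 1 prisoner ← the old quay.  (the old quay: 1G 1P; the new quay: 4G 2P)
13. 1 guard and 1 prisoner → the new quay.  (the old quay: 0G 0P; the new quay: 5G 3P)

13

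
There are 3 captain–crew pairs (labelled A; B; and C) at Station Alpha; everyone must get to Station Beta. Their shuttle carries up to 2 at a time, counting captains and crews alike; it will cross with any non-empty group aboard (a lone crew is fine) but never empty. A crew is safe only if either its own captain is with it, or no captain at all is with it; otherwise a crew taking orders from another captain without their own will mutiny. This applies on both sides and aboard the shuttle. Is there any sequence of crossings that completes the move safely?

1. captain A and crew A cross → Station Beta.
2. captain A crosses ← Station Alpha.
3. crew B and crew C cross → Station Beta.
4. crew A crosses ← Station Alpha.
5. captain B and captain C cross → Station Beta.
6. captain B and crew B cross ← Station Alpha.
7. captain A and captain B cross → Station Beta.
8. crew C crosses ← Station Alpha.
9. crew A and crew B cross → Station Beta.
10. captain C crosses ← Station Alpha.
11. captain C and crew C cross → Station Beta.

Yes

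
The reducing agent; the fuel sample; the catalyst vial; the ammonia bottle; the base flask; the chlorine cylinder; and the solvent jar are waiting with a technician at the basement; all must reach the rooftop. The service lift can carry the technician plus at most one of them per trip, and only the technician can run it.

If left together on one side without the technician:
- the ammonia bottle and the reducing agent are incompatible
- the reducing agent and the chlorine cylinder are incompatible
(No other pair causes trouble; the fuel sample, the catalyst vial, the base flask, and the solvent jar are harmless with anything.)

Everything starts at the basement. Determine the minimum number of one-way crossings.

15

Counting alone: the technician can take at most 1 across per trip to the rooftop, so moving all 7 needs at least 7 loaded trips out, with a return between consecutive ones — at least 13 crossings.
The safety rule pushes this higher. Following every safe sequence of crossings, the most of the 7 that can be at the rooftop as the service lift arrives there on crossing 13 is 6 — never all 7.
So no plan with fewer than 15 crossings exists, and this one achieves 15:
1. Technician goes to the rooftop with the reducing agent.  [the basement: the ammonia bottle, the base flask, the catalyst vial, the chlorine cylinder, the fuel sample, the solvent jar | the rooftop: the reducing agent]
2. Technician goes back to the basement alone.  [the basement: the ammonia bottle, the base flask, the catalyst vial, the chlorine cylinder, the fuel sample, the solvent jar | the rooftop: the reducing agent]
3. Technician goes to the rooftop with the fuel sample.  [the basement: the ammonia bottle, the base flask, the catalyst vial, the chlorine cylinder, the solvent jar | the rooftop: the fuel sample, the reducing agent]
4. Technician goes back to the basement alone.  [the basement: the ammonia bottle, the base flask, the catalyst vial, the chlorine cylinder, the solvent jar | the rooftop: the fuel sample, the reducing agent]
5. Technician goes to the rooftop with the catalyst vial.  [the basement: the ammonia bottle, the base flask, the chlorine cylinder, the solvent jar | the rooftop: the catalyst vial, the fuel sample, the reducing agent]
6. Technician goes back to the basement alone.  [the basement: the ammonia bottle, the base flask, the chlorine cylinder, the solvent jar | the rooftop: the catalyst vial, the fuel sample, the reducing agent]
7. Technician goes to the rooftop with the ammonia bottle.  [the basement: the base flask, the chlorine cylinder, the solvent jar | the rooftop: the ammonia bottle, the catalyst vial, the fuel sample, the reducing agent]
8. Technician goes back to the basement with the reducing agent.  [the basement: the base flask, the chlorine cylinder, the reducing agent, the solvent jar | the rooftop: the ammonia bottle, the catalyst vial, the fuel sample]
9. Technician goes to the rooftop with the chlorine cylinder.  [the basement: the base flask, the reducing agent, the solvent jar | the rooftop: the ammonia bottle, the catalyst vial, the chlorine cylinder, the fuel sample]
10. Technician goes back to the basement alone.  [the basement: the base flask, the reducing agent, the solvent jar | the rooftop: the ammonia bottle, the catalyst vial, the chlorine cylinder, the fuel sample]
11. Technician goes to the rooftop with the base flask.  [the basement: the reducing agent, the solvent jar | the rooftop: the ammonia bottle, the base flask, the catalyst vial, the chlorine cylinder, the fuel sample]
12. Technician goes back to the basement alone.  [the basement: the reducing agent, the solvent jar | the rooftop: the ammonia bottle, the base flask, the catalyst vial, the chlorine cylinder, the fuel sample]
13. Technician goes to the rooftop with the solvent jar.  [the basement: the reducing agent | the rooftop: the ammonia bottle, the base flask, the catalyst vial, the chlorine cylinder, the fuel sample, the solvent jar]
14. Technician goes back to the basement alone.  [the basement: the reducing agent | the rooftop: the ammonia bottle, the base flask, the catalyst vial, the chlorine cylinder, the fuel sample, the solvent jar]
15. Technician goes to the rooftop with the reducing agent.  [the basement: — | the rooftop: the ammonia bottle, the base flask, the catalyst vial, the chlorine cylinder, the fuel sample, the reducing agent, the solvent jar]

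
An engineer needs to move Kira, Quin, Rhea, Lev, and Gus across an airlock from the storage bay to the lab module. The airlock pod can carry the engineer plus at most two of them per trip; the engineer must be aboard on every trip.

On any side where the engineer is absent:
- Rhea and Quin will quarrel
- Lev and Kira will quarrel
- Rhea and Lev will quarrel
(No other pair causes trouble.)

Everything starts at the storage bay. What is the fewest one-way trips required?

5

Counting alone: the engineer can take at most 2 across per trip to the lab module, so moving all 5 needs at least 3 loaded trips out, with a return between consecutive ones — at least 5 crossings.
The plan below uses exactly 5 crossings, so it is optimal:
1. Engineer goes to the lab module with Kira and Rhea.
2. Engineer goes back to the storage bay alone.
3. Engineer goes to the lab module with Gus.
4. Engineer goes back to the storage bay alone.
5. Engineer goes to the lab module with Lev and Quin.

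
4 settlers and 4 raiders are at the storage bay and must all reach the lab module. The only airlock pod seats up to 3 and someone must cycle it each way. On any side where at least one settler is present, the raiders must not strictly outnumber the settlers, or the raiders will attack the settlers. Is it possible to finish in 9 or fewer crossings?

Yes — this plan uses 9 crossings (≤ 9):
1. 2 raiders → the lab module.  (the storage bay: 4S 2R; the lab module: 0S 2R)
2. 1 raider ← the storage bay.  (the storage bay: 4S 3R; the lab module: 0S 1R)
3. 3 raiders → the lab module.  (the storage bay: 4S 0R; the lab module: 0S 4R)
4. 1 raider ← the storage bay.  (the storage bay: 4S 1R; the lab module: 0S 3R)
5. 3 settlers → the lab module.  (the storage bay: 1S 1R; the lab module: 3S 3R)
6. 1 settler and 1 raider ← the storage bay.  (the storage bay: 2S 2R; the lab module: 2S 2R)
7. 2 settlers → the lab module.  (the storage bay: 0S 2R; the lab module: 4S 2R)
8. 1 raider ← the storage bay.  (the storage bay: 0S 3R; the lab module: 4S 1R)
9. 3 raiders → the lab module.  (the storage bay: 0S 0R; the lab module: 4S 4R)

Yes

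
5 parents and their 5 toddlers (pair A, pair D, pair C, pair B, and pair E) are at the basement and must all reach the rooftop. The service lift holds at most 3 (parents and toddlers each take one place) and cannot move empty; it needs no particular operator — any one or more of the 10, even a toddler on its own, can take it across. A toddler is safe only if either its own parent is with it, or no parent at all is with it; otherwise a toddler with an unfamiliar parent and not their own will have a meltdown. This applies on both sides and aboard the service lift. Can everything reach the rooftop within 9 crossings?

Counting alone: each trip to the rooftop takes at most 3 across and each return brings at least 1 back, so after t trips out (and t−1 returns) at most 3t − (t−1) of the 10 are across; that first reaches 10 at t = 5, so at least 9 crossings are needed.
The safety rule pushes this higher. Following every safe sequence of crossings, the most of the 10 that can be at the rooftop as the service lift arrives there on crossing 9 is 9 — never all 10.
So the move cannot be finished within 9 crossings. (The shortest complete plan takes 11:)
1. parent A and toddler A cross → the rooftop.
2. parent A crosses ← the basement.
3. toddler B, toddler C, and toddler D cross → the rooftop.
4. toddler A crosses ← the basement.
5. parent B, parent C, and parent D cross → the rooftop.
6. parent D and toddler D cross ← the basement.
7. parent A, parent D, and parent E cross → the rooftop.
8. toddler C crosses ← the basement.
9. toddler A and toddler D cross → the rooftop.
10. toddler A crosses ← the basement.
11. toddler A, toddler C, and toddler E cross → the rooftop.

No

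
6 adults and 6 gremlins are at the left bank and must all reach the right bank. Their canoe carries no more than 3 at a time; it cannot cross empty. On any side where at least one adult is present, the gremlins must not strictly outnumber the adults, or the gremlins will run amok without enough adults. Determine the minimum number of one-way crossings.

impossible

Following every safe sequence of crossings from the start, the most of the 12 that can be at the right bank as the canoe arrives there on crossings 1, 3, 5 is 3, 5, 6 respectively; the best ever achieved is 6 of 12.
From crossing 7 on, no configuration arises that was not already reachable earlier: only 17 distinct safe configurations (who is on which side, and where the canoe is) can ever be reached, none of them has everyone across, and every continuation just revisits them. They are: 0 adults + 0 gremlins across (canoe back at the start); 0 adults + 1 gremlin across (canoe there); 0 adults + 1 gremlin across (canoe back at the start); 0 adults + 2 gremlins across (canoe there); 0 adults + 2 gremlins across (canoe back at the start); 0 adults + 3 gremlins across (canoe there); 0 adults + 3 gremlins across (canoe back at the start); 0 adults + 4 gremlins across (canoe there); 0 adults + 4 gremlins across (canoe back at the start); 0 adults + 5 gremlins across (canoe there); 0 adults + 5 gremlins across (canoe back at the start); 0 adults + 6 gremlins across (canoe there); 1 adult + 1 gremlin across (canoe there); 1 adult + 1 gremlin across (canoe back at the start); 2 adults + 2 gremlins across (canoe there); 2 adults + 2 gremlins across (canoe back at the start); 3 adults + 3 gremlins across (canoe there). So no valid plan exists.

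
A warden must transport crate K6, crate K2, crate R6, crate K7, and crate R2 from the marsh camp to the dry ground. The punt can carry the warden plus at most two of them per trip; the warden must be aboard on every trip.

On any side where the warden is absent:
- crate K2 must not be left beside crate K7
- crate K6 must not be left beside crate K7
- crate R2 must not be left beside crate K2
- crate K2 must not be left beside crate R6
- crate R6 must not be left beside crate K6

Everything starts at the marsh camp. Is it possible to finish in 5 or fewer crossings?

Counting alone: the warden can take at most 2 across per trip to the dry ground, so moving all 5 needs at least 3 loaded trips out, with a return between consecutive ones — at least 5 crossings.
The safety rule pushes this higher. Following every safe sequence of crossings, the most of the 5 that can be at the dry ground as the punt arrives there on crossing 5 is 4 — never all 5.
So the move cannot be finished within 5 crossings. (The shortest complete plan takes 7:)
1. Warden goes to the dry ground with crate K2 and crate K6.
2. Warden goes back to the marsh camp alone.
3. Warden goes to the dry ground with crate R6.
4. Warden goes back to the marsh camp with crate K2 and crate K6.
5. Warden goes to the dry ground with crate K7 and crate R2.
6. Warden goes back to the marsh camp alone.
7. Warden goes to the dry ground with crate K2 and crate K6.

No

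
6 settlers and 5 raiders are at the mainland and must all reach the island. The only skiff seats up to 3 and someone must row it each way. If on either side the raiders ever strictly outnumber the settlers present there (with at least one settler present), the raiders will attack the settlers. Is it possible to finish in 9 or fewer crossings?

Yes — this plan uses 9 crossings (≤ 9):
1. 3 raiders → the island.  (the mainland: 6S 2R; the island: 0S 3R)
2. 1 raider ← the mainland.  (the mainland: 6S 3R; the island: 0S 2R)
3. 3 settlers → the island.  (the mainland: 3S 3R; the island: 3S 2R)
4. 1 settler ← the mainland.  (the mainland: 4S 3R; the island: 2S 2R)
5. 2 settlers and 1 raider → the island.  (the mainland: 2S 2R; the island: 4S 3R)
6. 1 settler ← the mainland.  (the mainland: 3S 2R; the island: 3S 3R)
7. 2 settlers and 1 raider → the island.  (the mainland: 1S 1R; the island: 5S 4R)
8. 1 settler ← the mainland.  (the mainland: 2S 1R; the island: 4S 4R)
9. 2 settlers and 1 raider → the island.  (the mainland: 0S 0R; the island: 6S 5R)

Yes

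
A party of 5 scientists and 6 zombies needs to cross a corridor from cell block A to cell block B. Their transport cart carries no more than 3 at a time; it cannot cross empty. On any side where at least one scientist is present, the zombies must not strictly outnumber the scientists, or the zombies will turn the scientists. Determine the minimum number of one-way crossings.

The zombies already outnumber the scientists at cell block A before anyone moves, so the starting position itself is disallowed.

impossible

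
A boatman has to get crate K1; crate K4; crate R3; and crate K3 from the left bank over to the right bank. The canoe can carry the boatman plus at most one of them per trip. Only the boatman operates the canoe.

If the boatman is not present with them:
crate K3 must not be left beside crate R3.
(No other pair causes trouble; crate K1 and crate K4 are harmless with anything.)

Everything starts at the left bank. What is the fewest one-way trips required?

7

Counting alone: the boatman can take at most 1 across per trip to the right bank, so moving all 4 needs at least 4 loaded trips out, with a return between consecutive ones — at least 7 crossings.
The plan below uses exactly 7 crossings, so it is optimal:
1. Boatman goes to the right bank with crate R3.  [the left bank: crate K1, crate K3, crate K4 | the right bank: crate R3]
2. Boatman goes back to the left bank alone.  [the left bank: crate K1, crate K3, crate K4 | the right bank: crate R3]
3. Boatman goes to the right bank with crate K1.  [the left bank: crate K3, crate K4 | the right bank: crate K1, crate R3]
4. Boatman goes back to the left bank alone.  [the left bank: crate K3, crate K4 | the right bank: crate K1, crate R3]
5. Boatman goes to the right bank with crate K4.  [the left bank: crate K3 | the right bank: crate K1, crate K4, crate R3]
6. Boatman goes back to the left bank alone.  [the left bank: crate K3 | the right bank: crate K1, crate K4, crate R3]
7. Boatman goes to the right bank with crate K3.  [the left bank: — | the right bank: crate K1, crate K3, crate K4, crate R3]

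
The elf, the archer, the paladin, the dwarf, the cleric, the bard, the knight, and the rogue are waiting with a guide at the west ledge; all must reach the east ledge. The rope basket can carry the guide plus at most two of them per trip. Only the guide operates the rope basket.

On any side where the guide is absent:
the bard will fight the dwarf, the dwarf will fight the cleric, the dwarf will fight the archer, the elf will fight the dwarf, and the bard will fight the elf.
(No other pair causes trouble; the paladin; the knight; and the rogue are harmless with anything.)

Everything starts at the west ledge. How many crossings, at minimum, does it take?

13

Counting alone: the guide can take at most 2 across per trip to the east ledge, so moving all 8 needs at least 4 loaded trips out, with a return between consecutive ones — at least 7 crossings.
The safety rule pushes this higher. Following every safe sequence of crossings, the most of the 8 that can be at the east ledge as the rope basket arrives there on crossings 7, 9, 11 is 5, 6, 7 respectively — never all 8.
So no plan with fewer than 13 crossings exists, and this one achieves 13:
1. Guide goes to the east ledge with the dwarf and the elf.  [the west ledge: the archer, the bard, the cleric, the knight, the paladin, the rogue | the east ledge: the dwarf, the elf]
2. Guide goes back to the west ledge with the elf.  [the west ledge: the archer, the bard, the cleric, the elf, the knight, the paladin, the rogue | the east ledge: the dwarf]
3. Guide goes to the east ledge with the archer and the elf.  [the west ledge: the bard, the cleric, the knight, the paladin, the rogue | the east ledge: the archer, the dwarf, the elf]
4. Guide goes back to the west ledge with the dwarf.  [the west ledge: the bard, the cleric, the dwarf, the knight, the paladin, the rogue | the east ledge: the archer, the elf]
5. Guide goes to the east ledge with the dwarf and the paladin.  [the west ledge: the bard, the cleric, the knight, the rogue | the east ledge: the archer, the dwarf, the elf, the paladin]
6. Guide goes back to the west ledge with the dwarf.  [the west ledge: the bard, the cleric, the dwarf, the knight, the rogue | the east ledge: the archer, the elf, the paladin]
7. Guide goes to the east ledge with the cleric and the dwarf.  [the west ledge: the bard, the knight, the rogue | the east ledge: the archer, the cleric, the dwarf, the elf, the paladin]
8. Guide goes back to the west ledge with the dwarf.  [the west ledge: the bard, the dwarf, the knight, the rogue | the east ledge: the archer, the cleric, the elf, the paladin]
9. Guide goes to the east ledge with the dwarf and the knight.  [the west ledge: the bard, the rogue | the east ledge: the archer, the cleric, the dwarf, the elf, the knight, the paladin]
10. Guide goes back to the west ledge with the dwarf.  [the west ledge: the bard, the dwarf, the rogue | the east ledge: the archer, the cleric, the elf, the knight, the paladin]
11. Guide goes to the east ledge with the dwarf and the rogue.  [the west ledge: the bard | the east ledge: the archer, the cleric, the dwarf, the elf, the knight, the paladin, the rogue]
12. Guide goes back to the west ledge with the dwarf.  [the west ledge: the bard, the dwarf | the east ledge: the archer, the cleric, the elf, the knight, the paladin, the rogue]
13. Guide goes to the east ledge with the bard and the dwarf.  [the west ledge: — | the east ledge: the archer, the bard, the cleric, the dwarf, the elf, the knight, the paladin, the rogue]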